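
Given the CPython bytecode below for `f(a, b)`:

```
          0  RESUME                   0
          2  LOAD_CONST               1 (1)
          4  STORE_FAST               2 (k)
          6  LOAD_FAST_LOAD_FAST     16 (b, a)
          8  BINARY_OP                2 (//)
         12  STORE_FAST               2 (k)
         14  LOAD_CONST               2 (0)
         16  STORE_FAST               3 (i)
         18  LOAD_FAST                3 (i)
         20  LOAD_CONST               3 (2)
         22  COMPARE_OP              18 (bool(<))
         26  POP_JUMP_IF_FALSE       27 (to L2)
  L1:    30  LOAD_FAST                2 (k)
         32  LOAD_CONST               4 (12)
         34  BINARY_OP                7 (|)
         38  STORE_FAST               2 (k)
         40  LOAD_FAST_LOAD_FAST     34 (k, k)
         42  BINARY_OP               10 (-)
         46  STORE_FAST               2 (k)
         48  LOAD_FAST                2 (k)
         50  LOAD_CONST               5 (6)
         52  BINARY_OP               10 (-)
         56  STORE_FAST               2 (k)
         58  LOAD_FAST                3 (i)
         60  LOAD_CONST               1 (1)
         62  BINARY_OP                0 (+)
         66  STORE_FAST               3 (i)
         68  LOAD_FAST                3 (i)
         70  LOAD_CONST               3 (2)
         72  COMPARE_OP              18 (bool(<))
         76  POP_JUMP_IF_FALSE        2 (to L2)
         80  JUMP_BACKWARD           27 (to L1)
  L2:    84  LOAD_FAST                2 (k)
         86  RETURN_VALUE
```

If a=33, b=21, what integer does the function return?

LOAD_CONST → push 1. Stack: [1]
STORE_FAST k → k=1. Stack: []
LOAD_FAST_LOAD_FAST b,a → push 21,33. Stack: [21, 33]
BINARY_OP // → 21 // 33 = 0. Stack: [0]
STORE_FAST k → k=0. Stack: []
LOAD_CONST → push 0. Stack: [0]
STORE_FAST i → i=0. Stack: []
LOAD_FAST i → push 0. Stack: [0]
LOAD_CONST → push 2. Stack: [0, 2]
COMPARE_OP bool(<) → 0 vs 2 = True. Stack: [True]
POP_JUMP_IF_FALSE → pop True; no jump. Stack: []
LOAD_FAST k → push 0. Stack: [0]
LOAD_CONST → push 12. Stack: [0, 12]
BINARY_OP | → 0 | 12 = 12. Stack: [12]
STORE_FAST k → k=12. Stack: []
LOAD_FAST_LOAD_FAST k,k → push 12,12. Stack: [12, 12]
BINARY_OP - → 12 - 12 = 0. Stack: [0]
STORE_FAST k → k=0. Stack: []
LOAD_FAST k → push 0. Stack: [0]
LOAD_CONST → push 6. Stack: [0, 6]
BINARY_OP - → 0 - 6 = -6. Stack: [-6]
STORE_FAST k → k=-6. Stack: []
LOAD_FAST i → push 0. Stack: [0]
LOAD_CONST → push 1. Stack: [0, 1]
BINARY_OP + → 0 + 1 = 1. Stack: [1]
STORE_FAST i → i=1. Stack: []
LOAD_FAST i → push 1. Stack: [1]
LOAD_CONST → push 2. Stack: [1, 2]
COMPARE_OP bool(<) → 1 vs 2 = True. Stack: [True]
POP_JUMP_IF_FALSE → pop True; no jump. Stack: []
LOAD_FAST k → push -6. Stack: [-6]
LOAD_CONST → push 12. Stack: [-6, 12]
BINARY_OP | → -6 | 12 = -2. Stack: [-2]
STORE_FAST k → k=-2. Stack: []
LOAD_FAST_LOAD_FAST k,k → push -2,-2. Stack: [-2, -2]
BINARY_OP - → -2 - -2 = 0. Stack: [0]
STORE_FAST k → k=0. Stack: []
LOAD_FAST k → push 0. Stack: [0]
LOAD_CONST → push 6. Stack: [0, 6]
BINARY_OP - → 0 - 6 = -6. Stack: [-6]
STORE_FAST k → k=-6. Stack: []
LOAD_FAST i → push 1. Stack: [1]
LOAD_CONST → push 1. Stack: [1, 1]
BINARY_OP + → 1 + 1 = 2. Stack: [2]
STORE_FAST i → i=2. Stack: []
LOAD_FAST i → push 2. Stack: [2]
LOAD_CONST → push 2. Stack: [2, 2]
COMPARE_OP bool(<) → 2 vs 2 = False. Stack: [False]
POP_JUMP_IF_FALSE → pop False; jump. Stack: []
LOAD_FAST k → push -6. Stack: [-6]
RETURN_VALUE → return -6.

-6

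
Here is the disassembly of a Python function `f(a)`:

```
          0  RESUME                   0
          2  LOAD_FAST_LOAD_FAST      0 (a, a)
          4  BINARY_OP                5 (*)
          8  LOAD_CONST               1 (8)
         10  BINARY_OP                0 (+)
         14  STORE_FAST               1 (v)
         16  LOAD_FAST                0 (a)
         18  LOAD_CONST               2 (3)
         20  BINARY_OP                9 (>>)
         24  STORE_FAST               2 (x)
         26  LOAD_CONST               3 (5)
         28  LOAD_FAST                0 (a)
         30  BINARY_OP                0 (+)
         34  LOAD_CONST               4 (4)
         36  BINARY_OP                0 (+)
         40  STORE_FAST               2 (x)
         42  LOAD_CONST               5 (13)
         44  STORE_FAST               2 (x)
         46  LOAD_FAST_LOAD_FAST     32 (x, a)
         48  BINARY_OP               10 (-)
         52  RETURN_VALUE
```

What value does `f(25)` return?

LOAD_FAST_LOAD_FAST a,a → push 25,25. Stack: [25, 25]
BINARY_OP * → 25 * 25 = 625. Stack: [625]
LOAD_CONST → push 8. Stack: [625, 8]
BINARY_OP + → 625 + 8 = 633. Stack: [633]
STORE_FAST v → v=633. Stack: []
LOAD_FAST a → push 25. Stack: [25]
LOAD_CONST → push 3. Stack: [25, 3]
BINARY_OP >> → 25 >> 3 = 3. Stack: [3]
STORE_FAST x → x=3. Stack: []
LOAD_CONST → push 5. Stack: [5]
LOAD_FAST a → push 25. Stack: [5, 25]
BINARY_OP + → 5 + 25 = 30. Stack: [30]
LOAD_CONST → push 4. Stack: [30, 4]
BINARY_OP + → 30 + 4 = 34. Stack: [34]
STORE_FAST x → x=34. Stack: []
LOAD_CONST → push 13. Stack: [13]
STORE_FAST x → x=13. Stack: []
LOAD_FAST_LOAD_FAST x,a → push 13,25. Stack: [13, 25]
BINARY_OP - → 13 - 25 = -12. Stack: [-12]
RETURN_VALUE → return -12.

-12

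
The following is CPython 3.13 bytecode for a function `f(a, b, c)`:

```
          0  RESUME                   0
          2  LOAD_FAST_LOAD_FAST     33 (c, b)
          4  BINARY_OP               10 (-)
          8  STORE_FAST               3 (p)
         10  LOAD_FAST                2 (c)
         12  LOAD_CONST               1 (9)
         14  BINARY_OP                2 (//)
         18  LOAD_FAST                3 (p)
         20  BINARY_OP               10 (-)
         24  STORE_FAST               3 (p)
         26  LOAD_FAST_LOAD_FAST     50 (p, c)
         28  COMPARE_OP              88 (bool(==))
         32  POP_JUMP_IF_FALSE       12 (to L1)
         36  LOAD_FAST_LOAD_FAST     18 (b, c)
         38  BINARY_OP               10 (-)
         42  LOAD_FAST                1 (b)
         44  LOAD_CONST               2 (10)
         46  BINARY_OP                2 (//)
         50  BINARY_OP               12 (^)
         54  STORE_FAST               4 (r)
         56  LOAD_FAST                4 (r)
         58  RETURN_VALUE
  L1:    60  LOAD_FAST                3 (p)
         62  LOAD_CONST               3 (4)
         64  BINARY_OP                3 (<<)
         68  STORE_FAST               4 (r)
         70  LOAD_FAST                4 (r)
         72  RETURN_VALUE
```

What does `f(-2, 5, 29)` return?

LOAD_FAST_LOAD_FAST c,b → push 29,5. Stack: [29, 5]
BINARY_OP - → 29 - 5 = 24. Stack: [24]
STORE_FAST p → p=24. Stack: []
LOAD_FAST c → push 29. Stack: [29]
LOAD_CONST → push 9. Stack: [29, 9]
BINARY_OP // → 29 // 9 = 3. Stack: [3]
LOAD_FAST p → push 24. Stack: [3, 24]
BINARY_OP - → 3 - 24 = -21. Stack: [-21]
STORE_FAST p → p=-21. Stack: []
LOAD_FAST_LOAD_FAST p,c → push -21,29. Stack: [-21, 29]
COMPARE_OP bool(==) → -21 vs 29 = False. Stack: [False]
POP_JUMP_IF_FALSE → pop False; jump. Stack: []
LOAD_FAST p → push -21. Stack: [-21]
LOAD_CONST → push 4. Stack: [-21, 4]
BINARY_OP << → -21 << 4 = -336. Stack: [-336]
STORE_FAST r → r=-336. Stack: []
LOAD_FAST r → push -336. Stack: [-336]
RETURN_VALUE → return -336.

-336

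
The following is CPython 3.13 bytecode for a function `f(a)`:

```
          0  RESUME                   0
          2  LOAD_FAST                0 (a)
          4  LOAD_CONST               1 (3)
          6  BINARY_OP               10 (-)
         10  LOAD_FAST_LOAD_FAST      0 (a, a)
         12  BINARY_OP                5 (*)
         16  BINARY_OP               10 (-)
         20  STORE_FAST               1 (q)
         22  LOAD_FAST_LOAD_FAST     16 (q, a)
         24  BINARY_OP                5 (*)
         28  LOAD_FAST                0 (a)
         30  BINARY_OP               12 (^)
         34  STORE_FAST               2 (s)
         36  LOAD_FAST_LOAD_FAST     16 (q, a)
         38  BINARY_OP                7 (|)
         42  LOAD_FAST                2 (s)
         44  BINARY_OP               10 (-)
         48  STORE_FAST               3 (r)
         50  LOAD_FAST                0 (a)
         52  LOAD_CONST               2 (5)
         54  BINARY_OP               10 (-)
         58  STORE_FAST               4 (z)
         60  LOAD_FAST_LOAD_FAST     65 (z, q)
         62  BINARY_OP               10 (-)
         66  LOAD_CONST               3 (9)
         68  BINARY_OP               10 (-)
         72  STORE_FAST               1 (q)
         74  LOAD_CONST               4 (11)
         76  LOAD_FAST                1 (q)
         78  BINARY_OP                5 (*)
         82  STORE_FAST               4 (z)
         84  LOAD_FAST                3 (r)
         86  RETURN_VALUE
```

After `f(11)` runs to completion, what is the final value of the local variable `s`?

LOAD_FAST a → push 11. Stack: [11]
LOAD_CONST → push 3. Stack: [11, 3]
BINARY_OP - → 11 - 3 = 8. Stack: [8]
LOAD_FAST_LOAD_FAST a,a → push 11,11. Stack: [8, 11, 11]
BINARY_OP * → 11 * 11 = 121. Stack: [8, 121]
BINARY_OP - → 8 - 121 = -113. Stack: [-113]
STORE_FAST q → q=-113. Stack: []
LOAD_FAST_LOAD_FAST q,a → push -113,11. Stack: [-113, 11]
BINARY_OP * → -113 * 11 = -1243. Stack: [-1243]
LOAD_FAST a → push 11. Stack: [-1243, 11]
BINARY_OP ^ → -1243 ^ 11 = -1234. Stack: [-1234]
STORE_FAST s → s=-1234. Stack: []
LOAD_FAST_LOAD_FAST q,a → push -113,11. Stack: [-113, 11]
BINARY_OP | → -113 | 11 = -113. Stack: [-113]
LOAD_FAST s → push -1234. Stack: [-113, -1234]
BINARY_OP - → -113 - -1234 = 1121. Stack: [1121]
STORE_FAST r → r=1121. Stack: []
LOAD_FAST a → push 11. Stack: [11]
LOAD_CONST → push 5. Stack: [11, 5]
BINARY_OP - → 11 - 5 = 6. Stack: [6]
STORE_FAST z → z=6. Stack: []
LOAD_FAST_LOAD_FAST z,q → push 6,-113. Stack: [6, -113]
BINARY_OP - → 6 - -113 = 119. Stack: [119]
LOAD_CONST → push 9. Stack: [119, 9]
BINARY_OP - → 119 - 9 = 110. Stack: [110]
STORE_FAST q → q=110. Stack: []
LOAD_CONST → push 11. Stack: [11]
LOAD_FAST q → push 110. Stack: [11, 110]
BINARY_OP * → 11 * 110 = 1210. Stack: [1210]
STORE_FAST z → z=1210. Stack: []
LOAD_FAST r → push 1121. Stack: [1121]
RETURN_VALUE → return 1121.

-1234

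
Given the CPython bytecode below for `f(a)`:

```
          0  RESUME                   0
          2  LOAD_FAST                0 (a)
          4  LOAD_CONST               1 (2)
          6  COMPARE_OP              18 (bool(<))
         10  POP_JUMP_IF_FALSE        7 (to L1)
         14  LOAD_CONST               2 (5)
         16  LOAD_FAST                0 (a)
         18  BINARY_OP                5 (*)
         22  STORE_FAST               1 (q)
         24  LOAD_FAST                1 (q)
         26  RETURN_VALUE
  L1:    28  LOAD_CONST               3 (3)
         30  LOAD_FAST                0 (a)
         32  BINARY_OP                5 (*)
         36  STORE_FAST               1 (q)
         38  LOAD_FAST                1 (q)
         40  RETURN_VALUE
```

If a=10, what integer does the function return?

30

LOAD_FAST a → push 10. Stack: [10]
LOAD_CONST → push 2. Stack: [10, 2]
COMPARE_OP bool(<) → 10 vs 2 = False. Stack: [False]
POP_JUMP_IF_FALSE → pop False; jump. Stack: []
LOAD_CONST → push 3. Stack: [3]
LOAD_FAST a → push 10. Stack: [3, 10]
BINARY_OP * → 3 * 10 = 30. Stack: [30]
STORE_FAST q → q=30. Stack: []
LOAD_FAST q → push 30. Stack: [30]
RETURN_VALUE → return 30.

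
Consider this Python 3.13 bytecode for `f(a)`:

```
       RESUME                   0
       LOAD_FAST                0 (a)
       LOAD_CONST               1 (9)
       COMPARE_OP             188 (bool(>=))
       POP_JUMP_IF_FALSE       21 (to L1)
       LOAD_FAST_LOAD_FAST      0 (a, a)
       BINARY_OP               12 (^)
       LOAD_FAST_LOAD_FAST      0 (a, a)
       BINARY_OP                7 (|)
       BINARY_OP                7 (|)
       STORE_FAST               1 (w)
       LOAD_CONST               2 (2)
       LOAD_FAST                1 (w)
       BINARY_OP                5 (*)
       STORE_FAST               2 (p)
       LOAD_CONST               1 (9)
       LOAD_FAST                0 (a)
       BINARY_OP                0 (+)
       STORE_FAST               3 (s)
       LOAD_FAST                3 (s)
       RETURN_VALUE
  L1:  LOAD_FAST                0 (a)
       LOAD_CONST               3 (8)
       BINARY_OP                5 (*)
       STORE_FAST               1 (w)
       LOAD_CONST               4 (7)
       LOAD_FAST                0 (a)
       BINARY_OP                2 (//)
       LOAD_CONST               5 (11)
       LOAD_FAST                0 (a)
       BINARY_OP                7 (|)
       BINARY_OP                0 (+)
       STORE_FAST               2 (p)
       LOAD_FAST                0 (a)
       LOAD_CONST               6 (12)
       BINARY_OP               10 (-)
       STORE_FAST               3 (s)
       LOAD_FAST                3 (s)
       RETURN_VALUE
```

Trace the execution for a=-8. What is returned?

LOAD_FAST a → push -8. Stack: [-8]
LOAD_CONST → push 9. Stack: [-8, 9]
COMPARE_OP bool(>=) → -8 vs 9 = False. Stack: [False]
POP_JUMP_IF_FALSE → pop False; jump. Stack: []
LOAD_FAST a → push -8. Stack: [-8]
LOAD_CONST → push 8. Stack: [-8, 8]
BINARY_OP * → -8 * 8 = -64. Stack: [-64]
STORE_FAST w → w=-64. Stack: []
LOAD_CONST → push 7. Stack: [7]
LOAD_FAST a → push -8. Stack: [7, -8]
BINARY_OP // → 7 // -8 = -1. Stack: [-1]
LOAD_CONST → push 11. Stack: [-1, 11]
LOAD_FAST a → push -8. Stack: [-1, 11, -8]
BINARY_OP | → 11 | -8 = -5. Stack: [-1, -5]
BINARY_OP + → -1 + -5 = -6. Stack: [-6]
STORE_FAST p → p=-6. Stack: []
LOAD_FAST a → push -8. Stack: [-8]
LOAD_CONST → push 12. Stack: [-8, 12]
BINARY_OP - → -8 - 12 = -20. Stack: [-20]
STORE_FAST s → s=-20. Stack: []
LOAD_FAST s → push -20. Stack: [-20]
RETURN_VALUE → return -20.

-20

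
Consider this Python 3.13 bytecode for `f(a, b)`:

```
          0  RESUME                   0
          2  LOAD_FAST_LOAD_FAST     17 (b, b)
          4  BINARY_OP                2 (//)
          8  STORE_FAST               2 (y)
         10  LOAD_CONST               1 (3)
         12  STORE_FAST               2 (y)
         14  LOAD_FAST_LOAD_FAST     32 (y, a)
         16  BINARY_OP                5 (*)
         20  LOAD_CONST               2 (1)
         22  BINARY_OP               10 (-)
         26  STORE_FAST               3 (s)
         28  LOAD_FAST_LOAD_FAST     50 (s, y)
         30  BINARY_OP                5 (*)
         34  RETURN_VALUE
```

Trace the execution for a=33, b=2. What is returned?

294

LOAD_FAST_LOAD_FAST b,b → push 2,2. Stack: [2, 2]
BINARY_OP // → 2 // 2 = 1. Stack: [1]
STORE_FAST y → y=1. Stack: []
LOAD_CONST → push 3. Stack: [3]
STORE_FAST y → y=3. Stack: []
LOAD_FAST_LOAD_FAST y,a → push 3,33. Stack: [3, 33]
BINARY_OP * → 3 * 33 = 99. Stack: [99]
LOAD_CONST → push 1. Stack: [99, 1]
BINARY_OP - → 99 - 1 = 98. Stack: [98]
STORE_FAST s → s=98. Stack: []
LOAD_FAST_LOAD_FAST s,y → push 98,3. Stack: [98, 3]
BINARY_OP * → 98 * 3 = 294. Stack: [294]
RETURN_VALUE → return 294.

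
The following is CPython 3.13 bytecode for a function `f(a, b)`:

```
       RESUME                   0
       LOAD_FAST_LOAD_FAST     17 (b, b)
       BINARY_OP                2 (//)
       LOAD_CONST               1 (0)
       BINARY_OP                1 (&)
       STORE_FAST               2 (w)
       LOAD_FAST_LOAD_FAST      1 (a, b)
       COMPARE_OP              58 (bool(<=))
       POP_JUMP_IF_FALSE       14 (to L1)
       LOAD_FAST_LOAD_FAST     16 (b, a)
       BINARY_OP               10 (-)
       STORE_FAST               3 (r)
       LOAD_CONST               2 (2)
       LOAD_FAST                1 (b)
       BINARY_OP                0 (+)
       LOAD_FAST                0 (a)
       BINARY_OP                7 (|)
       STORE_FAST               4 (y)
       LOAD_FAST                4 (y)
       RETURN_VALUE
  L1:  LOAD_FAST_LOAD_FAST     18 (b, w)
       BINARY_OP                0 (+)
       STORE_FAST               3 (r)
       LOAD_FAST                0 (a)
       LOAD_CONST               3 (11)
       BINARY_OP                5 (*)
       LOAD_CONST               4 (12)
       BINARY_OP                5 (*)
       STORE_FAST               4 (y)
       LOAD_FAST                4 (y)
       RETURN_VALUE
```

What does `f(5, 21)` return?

LOAD_FAST_LOAD_FAST b,b → push 21,21. Stack: [21, 21]
BINARY_OP // → 21 // 21 = 1. Stack: [1]
LOAD_CONST → push 0. Stack: [1, 0]
BINARY_OP & → 1 & 0 = 0. Stack: [0]
STORE_FAST w → w=0. Stack: []
LOAD_FAST_LOAD_FAST a,b → push 5,21. Stack: [5, 21]
COMPARE_OP bool(<=) → 5 vs 21 = True. Stack: [True]
POP_JUMP_IF_FALSE → pop True; no jump. Stack: []
LOAD_FAST_LOAD_FAST b,a → push 21,5. Stack: [21, 5]
BINARY_OP - → 21 - 5 = 16. Stack: [16]
STORE_FAST r → r=16. Stack: []
LOAD_CONST → push 2. Stack: [2]
LOAD_FAST b → push 21. Stack: [2, 21]
BINARY_OP + → 2 + 21 = 23. Stack: [23]
LOAD_FAST a → push 5. Stack: [23, 5]
BINARY_OP | → 23 | 5 = 23. Stack: [23]
STORE_FAST y → y=23. Stack: []
LOAD_FAST y → push 23. Stack: [23]
RETURN_VALUE → return 23.

23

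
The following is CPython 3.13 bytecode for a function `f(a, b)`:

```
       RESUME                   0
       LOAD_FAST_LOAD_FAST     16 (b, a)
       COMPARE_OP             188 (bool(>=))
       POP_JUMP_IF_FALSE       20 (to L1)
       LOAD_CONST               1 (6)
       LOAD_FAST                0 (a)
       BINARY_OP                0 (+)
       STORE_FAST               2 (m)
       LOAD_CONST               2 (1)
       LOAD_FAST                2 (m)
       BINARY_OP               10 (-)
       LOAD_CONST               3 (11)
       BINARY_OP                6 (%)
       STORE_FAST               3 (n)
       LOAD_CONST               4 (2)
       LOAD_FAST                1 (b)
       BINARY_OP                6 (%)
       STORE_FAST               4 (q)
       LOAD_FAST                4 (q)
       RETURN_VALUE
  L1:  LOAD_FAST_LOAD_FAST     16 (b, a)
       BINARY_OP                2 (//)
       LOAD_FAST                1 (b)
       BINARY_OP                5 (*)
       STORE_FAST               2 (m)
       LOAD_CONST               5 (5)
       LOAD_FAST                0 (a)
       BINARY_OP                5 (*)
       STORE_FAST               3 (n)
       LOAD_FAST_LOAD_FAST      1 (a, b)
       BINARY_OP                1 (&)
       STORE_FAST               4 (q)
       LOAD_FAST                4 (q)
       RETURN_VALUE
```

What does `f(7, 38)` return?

2

LOAD_FAST_LOAD_FAST b,a → push 38,7. Stack: [38, 7]
COMPARE_OP bool(>=) → 38 vs 7 = True. Stack: [True]
POP_JUMP_IF_FALSE → pop True; no jump. Stack: []
LOAD_CONST → push 6. Stack: [6]
LOAD_FAST a → push 7. Stack: [6, 7]
BINARY_OP + → 6 + 7 = 13. Stack: [13]
STORE_FAST m → m=13. Stack: []
LOAD_CONST → push 1. Stack: [1]
LOAD_FAST m → push 13. Stack: [1, 13]
BINARY_OP - → 1 - 13 = -12. Stack: [-12]
LOAD_CONST → push 11. Stack: [-12, 11]
BINARY_OP % → -12 % 11 = 10. Stack: [10]
STORE_FAST n → n=10. Stack: []
LOAD_CONST → push 2. Stack: [2]
LOAD_FAST b → push 38. Stack: [2, 38]
BINARY_OP % → 2 % 38 = 2. Stack: [2]
STORE_FAST q → q=2. Stack: []
LOAD_FAST q → push 2. Stack: [2]
RETURN_VALUE → return 2.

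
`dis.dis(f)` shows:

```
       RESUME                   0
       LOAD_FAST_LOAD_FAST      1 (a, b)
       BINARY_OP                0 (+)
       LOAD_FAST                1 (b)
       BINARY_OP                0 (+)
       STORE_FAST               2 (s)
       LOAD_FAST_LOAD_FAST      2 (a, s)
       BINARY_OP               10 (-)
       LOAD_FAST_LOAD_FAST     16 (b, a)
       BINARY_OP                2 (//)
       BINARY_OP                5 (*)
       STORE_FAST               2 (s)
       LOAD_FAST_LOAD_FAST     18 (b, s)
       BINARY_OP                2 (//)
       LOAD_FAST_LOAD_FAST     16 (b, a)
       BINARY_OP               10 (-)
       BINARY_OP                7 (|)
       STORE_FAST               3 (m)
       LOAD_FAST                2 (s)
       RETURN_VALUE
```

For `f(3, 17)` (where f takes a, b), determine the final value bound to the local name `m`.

-1

LOAD_FAST_LOAD_FAST a,b → push 3,17. Stack: [3, 17]
BINARY_OP + → 3 + 17 = 20. Stack: [20]
LOAD_FAST b → push 17. Stack: [20, 17]
BINARY_OP + → 20 + 17 = 37. Stack: [37]
STORE_FAST s → s=37. Stack: []
LOAD_FAST_LOAD_FAST a,s → push 3,37. Stack: [3, 37]
BINARY_OP - → 3 - 37 = -34. Stack: [-34]
LOAD_FAST_LOAD_FAST b,a → push 17,3. Stack: [-34, 17, 3]
BINARY_OP // → 17 // 3 = 5. Stack: [-34, 5]
BINARY_OP * → -34 * 5 = -170. Stack: [-170]
STORE_FAST s → s=-170. Stack: []
LOAD_FAST_LOAD_FAST b,s → push 17,-170. Stack: [17, -170]
BINARY_OP // → 17 // -170 = -1. Stack: [-1]
LOAD_FAST_LOAD_FAST b,a → push 17,3. Stack: [-1, 17, 3]
BINARY_OP - → 17 - 3 = 14. Stack: [-1, 14]
BINARY_OP | → -1 | 14 = -1. Stack: [-1]
STORE_FAST m → m=-1. Stack: []
LOAD_FAST s → push -170. Stack: [-170]
RETURN_VALUE → return -170.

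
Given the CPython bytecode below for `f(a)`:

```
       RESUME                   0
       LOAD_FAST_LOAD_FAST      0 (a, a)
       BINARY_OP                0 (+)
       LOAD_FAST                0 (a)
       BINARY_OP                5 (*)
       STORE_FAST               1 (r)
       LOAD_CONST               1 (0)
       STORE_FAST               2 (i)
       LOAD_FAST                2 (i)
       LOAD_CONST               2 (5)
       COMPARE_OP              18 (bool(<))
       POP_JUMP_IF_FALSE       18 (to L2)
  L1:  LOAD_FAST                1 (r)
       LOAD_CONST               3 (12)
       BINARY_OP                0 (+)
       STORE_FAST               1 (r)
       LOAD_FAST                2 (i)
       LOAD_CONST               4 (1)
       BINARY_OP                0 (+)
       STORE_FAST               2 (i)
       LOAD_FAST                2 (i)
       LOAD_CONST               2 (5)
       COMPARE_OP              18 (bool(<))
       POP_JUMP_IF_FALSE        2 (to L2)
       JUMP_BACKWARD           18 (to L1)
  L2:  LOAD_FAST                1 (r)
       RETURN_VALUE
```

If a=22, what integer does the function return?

1028

LOAD_FAST_LOAD_FAST a,a → push 22,22
BINARY_OP + → 22 + 22 = 44
LOAD_FAST a → push 22
BINARY_OP * → 44 * 22 = 968
STORE_FAST r → r=968
LOAD_CONST → push 0
STORE_FAST i → i=0
LOAD_FAST i → push 0
LOAD_CONST → push 5
COMPARE_OP bool(<) → 0 vs 5 = True
POP_JUMP_IF_FALSE → pop True; no jump
LOAD_FAST r → push 968
LOAD_CONST → push 12
BINARY_OP + → 968 + 12 = 980
STORE_FAST r → r=980
LOAD_FAST i → push 0
LOAD_CONST → push 1
BINARY_OP + → 0 + 1 = 1
STORE_FAST i → i=1
LOAD_FAST i → push 1
LOAD_CONST → push 5
COMPARE_OP bool(<) → 1 vs 5 = True
POP_JUMP_IF_FALSE → pop True; no jump
LOAD_FAST r → push 980
LOAD_CONST → push 12
BINARY_OP + → 980 + 12 = 992
STORE_FAST r → r=992
LOAD_FAST i → push 1
LOAD_CONST → push 1
BINARY_OP + → 1 + 1 = 2
STORE_FAST i → i=2
LOAD_FAST i → push 2
LOAD_CONST → push 5
COMPARE_OP bool(<) → 2 vs 5 = True
POP_JUMP_IF_FALSE → pop True; no jump
LOAD_FAST r → push 992
LOAD_CONST → push 12
BINARY_OP + → 992 + 12 = 1004
STORE_FAST r → r=1004
LOAD_FAST i → push 2
LOAD_CONST → push 1
BINARY_OP + → 2 + 1 = 3
STORE_FAST i → i=3
LOAD_FAST i → push 3
LOAD_CONST → push 5
COMPARE_OP bool(<) → 3 vs 5 = True
POP_JUMP_IF_FALSE → pop True; no jump
LOAD_FAST r → push 1004
LOAD_CONST → push 12
BINARY_OP + → 1004 + 12 = 1016
STORE_FAST r → r=1016
LOAD_FAST i → push 3
LOAD_CONST → push 1
BINARY_OP + → 3 + 1 = 4
STORE_FAST i → i=4
LOAD_FAST i → push 4
LOAD_CONST → push 5
COMPARE_OP bool(<) → 4 vs 5 = True
POP_JUMP_IF_FALSE → pop True; no jump
LOAD_FAST r → push 1016
LOAD_CONST → push 12
BINARY_OP + → 1016 + 12 = 1028
STORE_FAST r → r=1028
LOAD_FAST i → push 4
LOAD_CONST → push 1
BINARY_OP + → 4 + 1 = 5
STORE_FAST i → i=5
LOAD_FAST i → push 5
LOAD_CONST → push 5
COMPARE_OP bool(<) → 5 vs 5 = False
POP_JUMP_IF_FALSE → pop False; jump
LOAD_FAST r → push 1028
RETURN_VALUE → return 1028.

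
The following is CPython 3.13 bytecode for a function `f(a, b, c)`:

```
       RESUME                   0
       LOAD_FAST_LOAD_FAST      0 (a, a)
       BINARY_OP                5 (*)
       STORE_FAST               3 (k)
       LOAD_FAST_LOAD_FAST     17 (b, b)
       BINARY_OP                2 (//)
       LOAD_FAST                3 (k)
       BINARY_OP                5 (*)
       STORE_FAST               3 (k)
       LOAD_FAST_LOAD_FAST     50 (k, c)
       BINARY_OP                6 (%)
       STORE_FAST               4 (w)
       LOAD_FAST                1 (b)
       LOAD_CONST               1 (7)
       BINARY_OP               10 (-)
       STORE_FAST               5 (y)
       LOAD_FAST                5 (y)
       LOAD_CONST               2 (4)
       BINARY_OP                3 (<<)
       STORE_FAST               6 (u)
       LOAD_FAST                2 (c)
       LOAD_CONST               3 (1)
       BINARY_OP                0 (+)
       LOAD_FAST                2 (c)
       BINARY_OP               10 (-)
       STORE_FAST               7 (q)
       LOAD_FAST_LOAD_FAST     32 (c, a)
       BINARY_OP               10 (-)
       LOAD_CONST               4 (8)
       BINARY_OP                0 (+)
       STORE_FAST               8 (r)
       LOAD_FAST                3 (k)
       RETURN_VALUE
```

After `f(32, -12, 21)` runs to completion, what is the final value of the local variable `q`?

1

LOAD_FAST_LOAD_FAST a,a → push 32,32. Stack: [32, 32]
BINARY_OP * → 32 * 32 = 1024. Stack: [1024]
STORE_FAST k → k=1024. Stack: []
LOAD_FAST_LOAD_FAST b,b → push -12,-12. Stack: [-12, -12]
BINARY_OP // → -12 // -12 = 1. Stack: [1]
LOAD_FAST k → push 1024. Stack: [1, 1024]
BINARY_OP * → 1 * 1024 = 1024. Stack: [1024]
STORE_FAST k → k=1024. Stack: []
LOAD_FAST_LOAD_FAST k,c → push 1024,21. Stack: [1024, 21]
BINARY_OP % → 1024 % 21 = 16. Stack: [16]
STORE_FAST w → w=16. Stack: []
LOAD_FAST b → push -12. Stack: [-12]
LOAD_CONST → push 7. Stack: [-12, 7]
BINARY_OP - → -12 - 7 = -19. Stack: [-19]
STORE_FAST y → y=-19. Stack: []
LOAD_FAST y → push -19. Stack: [-19]
LOAD_CONST → push 4. Stack: [-19, 4]
BINARY_OP << → -19 << 4 = -304. Stack: [-304]
STORE_FAST u → u=-304. Stack: []
LOAD_FAST c → push 21. Stack: [21]
LOAD_CONST → push 1. Stack: [21, 1]
BINARY_OP + → 21 + 1 = 22. Stack: [22]
LOAD_FAST c → push 21. Stack: [22, 21]
BINARY_OP - → 22 - 21 = 1. Stack: [1]
STORE_FAST q → q=1. Stack: []
LOAD_FAST_LOAD_FAST c,a → push 21,32. Stack: [21, 32]
BINARY_OP - → 21 - 32 = -11. Stack: [-11]
LOAD_CONST → push 8. Stack: [-11, 8]
BINARY_OP + → -11 + 8 = -3. Stack: [-3]
STORE_FAST r → r=-3. Stack: []
LOAD_FAST k → push 1024. Stack: [1024]
RETURN_VALUE → return 1024.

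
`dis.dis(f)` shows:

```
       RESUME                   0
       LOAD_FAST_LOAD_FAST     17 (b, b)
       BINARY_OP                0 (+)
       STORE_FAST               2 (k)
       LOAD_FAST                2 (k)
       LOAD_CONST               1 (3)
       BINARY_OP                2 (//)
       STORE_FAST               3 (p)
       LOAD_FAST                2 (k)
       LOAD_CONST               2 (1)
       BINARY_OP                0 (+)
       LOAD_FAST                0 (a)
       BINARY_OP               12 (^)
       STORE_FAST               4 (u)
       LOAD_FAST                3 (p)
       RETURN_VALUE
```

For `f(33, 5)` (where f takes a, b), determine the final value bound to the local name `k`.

LOAD_FAST_LOAD_FAST b,b → push 5,5. Stack: [5, 5]
BINARY_OP + → 5 + 5 = 10. Stack: [10]
STORE_FAST k → k=10. Stack: []
LOAD_FAST k → push 10. Stack: [10]
LOAD_CONST → push 3. Stack: [10, 3]
BINARY_OP // → 10 // 3 = 3. Stack: [3]
STORE_FAST p → p=3. Stack: []
LOAD_FAST k → push 10. Stack: [10]
LOAD_CONST → push 1. Stack: [10, 1]
BINARY_OP + → 10 + 1 = 11. Stack: [11]
LOAD_FAST a → push 33. Stack: [11, 33]
BINARY_OP ^ → 11 ^ 33 = 42. Stack: [42]
STORE_FAST u → u=42. Stack: []
LOAD_FAST p → push 3. Stack: [3]
RETURN_VALUE → return 3.

10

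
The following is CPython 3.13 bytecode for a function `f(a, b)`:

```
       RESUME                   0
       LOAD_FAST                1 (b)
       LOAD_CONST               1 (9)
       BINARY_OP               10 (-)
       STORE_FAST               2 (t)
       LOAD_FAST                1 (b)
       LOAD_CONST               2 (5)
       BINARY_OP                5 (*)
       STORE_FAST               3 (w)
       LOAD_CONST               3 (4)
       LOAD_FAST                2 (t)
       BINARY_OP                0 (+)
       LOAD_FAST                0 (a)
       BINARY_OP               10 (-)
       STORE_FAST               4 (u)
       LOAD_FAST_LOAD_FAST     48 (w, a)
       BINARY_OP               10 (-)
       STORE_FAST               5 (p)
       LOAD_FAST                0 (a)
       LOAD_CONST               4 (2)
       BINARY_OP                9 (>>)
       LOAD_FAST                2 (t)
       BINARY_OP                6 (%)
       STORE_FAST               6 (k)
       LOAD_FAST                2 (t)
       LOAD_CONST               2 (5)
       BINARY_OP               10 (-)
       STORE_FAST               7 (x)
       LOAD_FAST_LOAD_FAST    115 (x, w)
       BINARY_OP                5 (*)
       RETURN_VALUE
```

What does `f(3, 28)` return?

LOAD_FAST b → push 28. Stack: [28]
LOAD_CONST → push 9. Stack: [28, 9]
BINARY_OP - → 28 - 9 = 19. Stack: [19]
STORE_FAST t → t=19. Stack: []
LOAD_FAST b → push 28. Stack: [28]
LOAD_CONST → push 5. Stack: [28, 5]
BINARY_OP * → 28 * 5 = 140. Stack: [140]
STORE_FAST w → w=140. Stack: []
LOAD_CONST → push 4. Stack: [4]
LOAD_FAST t → push 19. Stack: [4, 19]
BINARY_OP + → 4 + 19 = 23. Stack: [23]
LOAD_FAST a → push 3. Stack: [23, 3]
BINARY_OP - → 23 - 3 = 20. Stack: [20]
STORE_FAST u → u=20. Stack: []
LOAD_FAST_LOAD_FAST w,a → push 140,3. Stack: [140, 3]
BINARY_OP - → 140 - 3 = 137. Stack: [137]
STORE_FAST p → p=137. Stack: []
LOAD_FAST a → push 3. Stack: [3]
LOAD_CONST → push 2. Stack: [3, 2]
BINARY_OP >> → 3 >> 2 = 0. Stack: [0]
LOAD_FAST t → push 19. Stack: [0, 19]
BINARY_OP % → 0 % 19 = 0. Stack: [0]
STORE_FAST k → k=0. Stack: []
LOAD_FAST t → push 19. Stack: [19]
LOAD_CONST → push 5. Stack: [19, 5]
BINARY_OP - → 19 - 5 = 14. Stack: [14]
STORE_FAST x → x=14. Stack: []
LOAD_FAST_LOAD_FAST x,w → push 14,140. Stack: [14, 140]
BINARY_OP * → 14 * 140 = 1960. Stack: [1960]
RETURN_VALUE → return 1960.

1960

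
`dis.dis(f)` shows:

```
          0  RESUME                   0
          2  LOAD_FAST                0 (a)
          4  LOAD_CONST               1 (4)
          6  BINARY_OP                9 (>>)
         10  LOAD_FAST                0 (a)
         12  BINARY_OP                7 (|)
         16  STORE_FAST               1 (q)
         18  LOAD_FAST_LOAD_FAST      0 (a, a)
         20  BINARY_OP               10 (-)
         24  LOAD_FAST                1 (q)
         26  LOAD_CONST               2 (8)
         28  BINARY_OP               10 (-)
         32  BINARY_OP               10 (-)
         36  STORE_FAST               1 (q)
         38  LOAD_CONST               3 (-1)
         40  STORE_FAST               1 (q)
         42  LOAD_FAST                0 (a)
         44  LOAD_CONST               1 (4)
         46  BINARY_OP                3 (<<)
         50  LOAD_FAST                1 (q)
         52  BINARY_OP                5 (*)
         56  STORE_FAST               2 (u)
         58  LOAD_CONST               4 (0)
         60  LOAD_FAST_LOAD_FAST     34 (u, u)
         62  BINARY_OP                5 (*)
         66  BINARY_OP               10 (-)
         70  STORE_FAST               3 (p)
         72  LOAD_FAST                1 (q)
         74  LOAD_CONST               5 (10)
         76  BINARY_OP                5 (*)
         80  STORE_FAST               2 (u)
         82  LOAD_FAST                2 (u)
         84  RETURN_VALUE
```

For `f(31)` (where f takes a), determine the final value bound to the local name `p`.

LOAD_FAST a → push 31. Stack: [31]
LOAD_CONST → push 4. Stack: [31, 4]
BINARY_OP >> → 31 >> 4 = 1. Stack: [1]
LOAD_FAST a → push 31. Stack: [1, 31]
BINARY_OP | → 1 | 31 = 31. Stack: [31]
STORE_FAST q → q=31. Stack: []
LOAD_FAST_LOAD_FAST a,a → push 31,31. Stack: [31, 31]
BINARY_OP - → 31 - 31 = 0. Stack: [0]
LOAD_FAST q → push 31. Stack: [0, 31]
LOAD_CONST → push 8. Stack: [0, 31, 8]
BINARY_OP - → 31 - 8 = 23. Stack: [0, 23]
BINARY_OP - → 0 - 23 = -23. Stack: [-23]
STORE_FAST q → q=-23. Stack: []
LOAD_CONST → push -1. Stack: [-1]
STORE_FAST q → q=-1. Stack: []
LOAD_FAST a → push 31. Stack: [31]
LOAD_CONST → push 4. Stack: [31, 4]
BINARY_OP << → 31 << 4 = 496. Stack: [496]
LOAD_FAST q → push -1. Stack: [496, -1]
BINARY_OP * → 496 * -1 = -496. Stack: [-496]
STORE_FAST u → u=-496. Stack: []
LOAD_CONST → push 0. Stack: [0]
LOAD_FAST_LOAD_FAST u,u → push -496,-496. Stack: [0, -496, -496]
BINARY_OP * → -496 * -496 = 246016. Stack: [0, 246016]
BINARY_OP - → 0 - 246016 = -246016. Stack: [-246016]
STORE_FAST p → p=-246016. Stack: []
LOAD_FAST q → push -1. Stack: [-1]
LOAD_CONST → push 10. Stack: [-1, 10]
BINARY_OP * → -1 * 10 = -10. Stack: [-10]
STORE_FAST u → u=-10. Stack: []
LOAD_FAST u → push -10. Stack: [-10]
RETURN_VALUE → return -10.

-246016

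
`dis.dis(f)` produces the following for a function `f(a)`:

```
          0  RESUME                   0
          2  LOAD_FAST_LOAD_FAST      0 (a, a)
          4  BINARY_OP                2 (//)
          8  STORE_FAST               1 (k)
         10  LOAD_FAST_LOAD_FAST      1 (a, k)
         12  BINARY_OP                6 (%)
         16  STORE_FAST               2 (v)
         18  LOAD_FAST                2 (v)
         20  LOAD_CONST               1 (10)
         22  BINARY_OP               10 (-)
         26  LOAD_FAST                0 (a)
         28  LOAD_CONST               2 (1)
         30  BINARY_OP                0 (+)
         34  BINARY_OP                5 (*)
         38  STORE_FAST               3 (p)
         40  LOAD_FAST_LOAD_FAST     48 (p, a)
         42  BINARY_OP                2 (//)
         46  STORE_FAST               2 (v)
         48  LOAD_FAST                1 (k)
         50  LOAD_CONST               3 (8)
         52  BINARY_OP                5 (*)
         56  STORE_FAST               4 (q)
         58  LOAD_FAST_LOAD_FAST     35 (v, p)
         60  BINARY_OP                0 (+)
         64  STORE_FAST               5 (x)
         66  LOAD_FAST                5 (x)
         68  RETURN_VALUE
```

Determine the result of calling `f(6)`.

-82

LOAD_FAST_LOAD_FAST a,a → push 6,6. Stack: [6, 6]
BINARY_OP // → 6 // 6 = 1. Stack: [1]
STORE_FAST k → k=1. Stack: []
LOAD_FAST_LOAD_FAST a,k → push 6,1. Stack: [6, 1]
BINARY_OP % → 6 % 1 = 0. Stack: [0]
STORE_FAST v → v=0. Stack: []
LOAD_FAST v → push 0. Stack: [0]
LOAD_CONST → push 10. Stack: [0, 10]
BINARY_OP - → 0 - 10 = -10. Stack: [-10]
LOAD_FAST a → push 6. Stack: [-10, 6]
LOAD_CONST → push 1. Stack: [-10, 6, 1]
BINARY_OP + → 6 + 1 = 7. Stack: [-10, 7]
BINARY_OP * → -10 * 7 = -70. Stack: [-70]
STORE_FAST p → p=-70. Stack: []
LOAD_FAST_LOAD_FAST p,a → push -70,6. Stack: [-70, 6]
BINARY_OP // → -70 // 6 = -12. Stack: [-12]
STORE_FAST v → v=-12. Stack: []
LOAD_FAST k → push 1. Stack: [1]
LOAD_CONST → push 8. Stack: [1, 8]
BINARY_OP * → 1 * 8 = 8. Stack: [8]
STORE_FAST q → q=8. Stack: []
LOAD_FAST_LOAD_FAST v,p → push -12,-70. Stack: [-12, -70]
BINARY_OP + → -12 + -70 = -82. Stack: [-82]
STORE_FAST x → x=-82. Stack: []
LOAD_FAST x → push -82. Stack: [-82]
RETURN_VALUE → return -82.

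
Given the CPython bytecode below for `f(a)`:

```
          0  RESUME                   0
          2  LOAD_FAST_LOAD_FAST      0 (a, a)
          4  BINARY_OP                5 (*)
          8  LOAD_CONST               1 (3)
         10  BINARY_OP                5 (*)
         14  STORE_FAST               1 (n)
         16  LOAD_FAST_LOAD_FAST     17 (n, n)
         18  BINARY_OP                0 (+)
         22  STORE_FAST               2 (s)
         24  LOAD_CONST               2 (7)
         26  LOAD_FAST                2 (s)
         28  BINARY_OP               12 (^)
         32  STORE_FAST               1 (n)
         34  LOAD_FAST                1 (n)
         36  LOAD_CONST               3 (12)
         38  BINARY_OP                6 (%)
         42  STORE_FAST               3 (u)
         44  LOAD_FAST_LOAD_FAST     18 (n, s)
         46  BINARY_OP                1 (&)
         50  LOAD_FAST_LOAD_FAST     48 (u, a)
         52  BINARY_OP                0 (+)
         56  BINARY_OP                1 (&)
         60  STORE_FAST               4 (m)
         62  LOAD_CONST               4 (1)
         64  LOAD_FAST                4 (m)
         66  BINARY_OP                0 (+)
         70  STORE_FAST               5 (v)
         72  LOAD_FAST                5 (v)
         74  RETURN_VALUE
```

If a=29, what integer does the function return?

LOAD_FAST_LOAD_FAST a,a → push 29,29. Stack: [29, 29]
BINARY_OP * → 29 * 29 = 841. Stack: [841]
LOAD_CONST → push 3. Stack: [841, 3]
BINARY_OP * → 841 * 3 = 2523. Stack: [2523]
STORE_FAST n → n=2523. Stack: []
LOAD_FAST_LOAD_FAST n,n → push 2523,2523. Stack: [2523, 2523]
BINARY_OP + → 2523 + 2523 = 5046. Stack: [5046]
STORE_FAST s → s=5046. Stack: []
LOAD_CONST → push 7. Stack: [7]
LOAD_FAST s → push 5046. Stack: [7, 5046]
BINARY_OP ^ → 7 ^ 5046 = 5041. Stack: [5041]
STORE_FAST n → n=5041. Stack: []
LOAD_FAST n → push 5041. Stack: [5041]
LOAD_CONST → push 12. Stack: [5041, 12]
BINARY_OP % → 5041 % 12 = 1. Stack: [1]
STORE_FAST u → u=1. Stack: []
LOAD_FAST_LOAD_FAST n,s → push 5041,5046. Stack: [5041, 5046]
BINARY_OP & → 5041 & 5046 = 5040. Stack: [5040]
LOAD_FAST_LOAD_FAST u,a → push 1,29. Stack: [5040, 1, 29]
BINARY_OP + → 1 + 29 = 30. Stack: [5040, 30]
BINARY_OP & → 5040 & 30 = 16. Stack: [16]
STORE_FAST m → m=16. Stack: []
LOAD_CONST → push 1. Stack: [1]
LOAD_FAST m → push 16. Stack: [1, 16]
BINARY_OP + → 1 + 16 = 17. Stack: [17]
STORE_FAST v → v=17. Stack: []
LOAD_FAST v → push 17. Stack: [17]
RETURN_VALUE → return 17.

17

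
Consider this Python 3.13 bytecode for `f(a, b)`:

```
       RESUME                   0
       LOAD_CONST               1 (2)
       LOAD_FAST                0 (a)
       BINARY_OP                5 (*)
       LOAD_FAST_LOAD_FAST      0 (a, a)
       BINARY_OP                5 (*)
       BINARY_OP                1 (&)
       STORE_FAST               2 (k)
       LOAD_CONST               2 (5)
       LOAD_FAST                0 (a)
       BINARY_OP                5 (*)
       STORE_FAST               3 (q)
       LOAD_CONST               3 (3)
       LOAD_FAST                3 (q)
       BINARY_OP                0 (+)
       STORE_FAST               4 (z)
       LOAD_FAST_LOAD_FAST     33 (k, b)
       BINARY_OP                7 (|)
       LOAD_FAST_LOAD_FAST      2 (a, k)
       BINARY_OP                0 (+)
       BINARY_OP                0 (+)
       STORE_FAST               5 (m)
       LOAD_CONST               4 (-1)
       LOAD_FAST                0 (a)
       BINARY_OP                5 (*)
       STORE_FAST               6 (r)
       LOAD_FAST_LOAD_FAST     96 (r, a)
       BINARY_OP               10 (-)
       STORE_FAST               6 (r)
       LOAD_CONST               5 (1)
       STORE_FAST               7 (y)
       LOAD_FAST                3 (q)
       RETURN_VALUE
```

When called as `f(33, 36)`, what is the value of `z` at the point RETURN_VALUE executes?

LOAD_CONST → push 2. Stack: [2]
LOAD_FAST a → push 33. Stack: [2, 33]
BINARY_OP * → 2 * 33 = 66. Stack: [66]
LOAD_FAST_LOAD_FAST a,a → push 33,33. Stack: [66, 33, 33]
BINARY_OP * → 33 * 33 = 1089. Stack: [66, 1089]
BINARY_OP & → 66 & 1089 = 64. Stack: [64]
STORE_FAST k → k=64. Stack: []
LOAD_CONST → push 5. Stack: [5]
LOAD_FAST a → push 33. Stack: [5, 33]
BINARY_OP * → 5 * 33 = 165. Stack: [165]
STORE_FAST q → q=165. Stack: []
LOAD_CONST → push 3. Stack: [3]
LOAD_FAST q → push 165. Stack: [3, 165]
BINARY_OP + → 3 + 165 = 168. Stack: [168]
STORE_FAST z → z=168. Stack: []
LOAD_FAST_LOAD_FAST k,b → push 64,36. Stack: [64, 36]
BINARY_OP | → 64 | 36 = 100. Stack: [100]
LOAD_FAST_LOAD_FAST a,k → push 33,64. Stack: [100, 33, 64]
BINARY_OP + → 33 + 64 = 97. Stack: [100, 97]
BINARY_OP + → 100 + 97 = 197. Stack: [197]
STORE_FAST m → m=197. Stack: []
LOAD_CONST → push -1. Stack: [-1]
LOAD_FAST a → push 33. Stack: [-1, 33]
BINARY_OP * → -1 * 33 = -33. Stack: [-33]
STORE_FAST r → r=-33. Stack: []
LOAD_FAST_LOAD_FAST r,a → push -33,33. Stack: [-33, 33]
BINARY_OP - → -33 - 33 = -66. Stack: [-66]
STORE_FAST r → r=-66. Stack: []
LOAD_CONST → push 1. Stack: [1]
STORE_FAST y → y=1. Stack: []
LOAD_FAST q → push 165. Stack: [165]
RETURN_VALUE → return 165.

168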